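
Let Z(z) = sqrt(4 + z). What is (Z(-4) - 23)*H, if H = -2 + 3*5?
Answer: -299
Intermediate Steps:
H = 13 (H = -2 + 15 = 13)
(Z(-4) - 23)*H = (sqrt(4 - 4) - 23)*13 = (sqrt(0) - 23)*13 = (0 - 23)*13 = -23*13 = -299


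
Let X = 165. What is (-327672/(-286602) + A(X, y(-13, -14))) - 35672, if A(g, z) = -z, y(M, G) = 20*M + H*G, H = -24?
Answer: -46149192/1291 ≈ -35747.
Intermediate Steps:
y(M, G) = -24*G + 20*M (y(M, G) = 20*M - 24*G = -24*G + 20*M)
(-327672/(-286602) + A(X, y(-13, -14))) - 35672 = (-327672/(-286602) - (-24*(-14) + 20*(-13))) - 35672 = (-327672*(-1/286602) - (336 - 260)) - 35672 = (1476/1291 - 1*76) - 35672 = (1476/1291 - 76) - 35672 = -96640/1291 - 35672 = -46149192/1291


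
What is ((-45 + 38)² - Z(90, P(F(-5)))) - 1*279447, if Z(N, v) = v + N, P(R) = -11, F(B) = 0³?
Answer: -279477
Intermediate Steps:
F(B) = 0
Z(N, v) = N + v
((-45 + 38)² - Z(90, P(F(-5)))) - 1*279447 = ((-45 + 38)² - (90 - 11)) - 1*279447 = ((-7)² - 1*79) - 279447 = (49 - 79) - 279447 = -30 - 279447 = -279477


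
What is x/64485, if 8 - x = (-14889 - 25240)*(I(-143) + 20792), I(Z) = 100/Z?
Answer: 119309778268/9221355 ≈ 12938.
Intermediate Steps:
x = 119309778268/143 (x = 8 - (-14889 - 25240)*(100/(-143) + 20792) = 8 - (-40129)*(100*(-1/143) + 20792) = 8 - (-40129)*(-100/143 + 20792) = 8 - (-40129)*2973156/143 = 8 - 1*(-119309777124/143) = 8 + 119309777124/143 = 119309778268/143 ≈ 8.3433e+8)
x/64485 = (119309778268/143)/64485 = (119309778268/143)*(1/64485) = 119309778268/9221355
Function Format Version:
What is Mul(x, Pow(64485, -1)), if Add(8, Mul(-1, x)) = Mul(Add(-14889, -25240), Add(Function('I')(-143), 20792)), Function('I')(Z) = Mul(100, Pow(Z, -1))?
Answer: Rational(119309778268, 9221355) ≈ 12938.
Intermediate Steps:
x = Rational(119309778268, 143) (x = Add(8, Mul(-1, Mul(Add(-14889, -25240), Add(Mul(100, Pow(-143, -1)), 20792)))) = Add(8, Mul(-1, Mul(-40129, Add(Mul(100, Rational(-1, 143)), 20792)))) = Add(8, Mul(-1, Mul(-40129, Add(Rational(-100, 143), 20792)))) = Add(8, Mul(-1, Mul(-40129, Rational(2973156, 143)))) = Add(8, Mul(-1, Rational(-119309777124, 143))) = Add(8, Rational(119309777124, 143)) = Rational(119309778268, 143) ≈ 8.3433e+8)
Mul(x, Pow(64485, -1)) = Mul(Rational(119309778268, 143), Pow(64485, -1)) = Mul(Rational(119309778268, 143), Rational(1, 64485)) = Rational(119309778268, 9221355)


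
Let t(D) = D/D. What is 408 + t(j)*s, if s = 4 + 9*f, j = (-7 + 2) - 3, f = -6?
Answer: 358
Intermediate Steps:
j = -8 (j = -5 - 3 = -8)
s = -50 (s = 4 + 9*(-6) = 4 - 54 = -50)
t(D) = 1
408 + t(j)*s = 408 + 1*(-50) = 408 - 50 = 358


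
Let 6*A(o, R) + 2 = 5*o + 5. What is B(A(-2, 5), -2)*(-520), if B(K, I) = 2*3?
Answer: -3120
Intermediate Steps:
A(o, R) = ½ + 5*o/6 (A(o, R) = -⅓ + (5*o + 5)/6 = -⅓ + (5 + 5*o)/6 = -⅓ + (⅚ + 5*o/6) = ½ + 5*o/6)
B(K, I) = 6
B(A(-2, 5), -2)*(-520) = 6*(-520) = -3120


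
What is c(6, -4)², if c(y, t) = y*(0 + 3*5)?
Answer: 8100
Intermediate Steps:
c(y, t) = 15*y (c(y, t) = y*(0 + 15) = y*15 = 15*y)
c(6, -4)² = (15*6)² = 90² = 8100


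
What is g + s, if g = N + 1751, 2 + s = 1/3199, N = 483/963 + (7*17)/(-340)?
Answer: 35923346467/20537580 ≈ 1749.2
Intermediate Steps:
N = 973/6420 (N = 483*(1/963) + 119*(-1/340) = 161/321 - 7/20 = 973/6420 ≈ 0.15156)
s = -6397/3199 (s = -2 + 1/3199 = -6397/3199 ≈ -1.9997)
g = 11242393/6420 (g = 973/6420 + 1751 = 11242393/6420 ≈ 1751.2)
g + s = 11242393/6420 - 6397/3199 = 35923346467/20537580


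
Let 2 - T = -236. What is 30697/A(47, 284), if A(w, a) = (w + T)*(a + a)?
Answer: 30697/161880 ≈ 0.18963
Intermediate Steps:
T = 238 (T = 2 - 1*(-236) = 2 + 236 = 238)
A(w, a) = 2*a*(238 + w) (A(w, a) = (w + 238)*(a + a) = (238 + w)*(2*a) = 2*a*(238 + w))
30697/A(47, 284) = 30697/((2*284*(238 + 47))) = 30697/((2*284*285)) = 30697/161880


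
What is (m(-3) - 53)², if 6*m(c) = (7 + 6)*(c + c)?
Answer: 4356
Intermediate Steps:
m(c) = 13*c/3 (m(c) = ((7 + 6)*(c + c))/6 = (13*(2*c))/6 = (26*c)/6 = 13*c/3)
(m(-3) - 53)² = ((13/3)*(-3) - 53)² = (-13 - 53)² = (-66)² = 4356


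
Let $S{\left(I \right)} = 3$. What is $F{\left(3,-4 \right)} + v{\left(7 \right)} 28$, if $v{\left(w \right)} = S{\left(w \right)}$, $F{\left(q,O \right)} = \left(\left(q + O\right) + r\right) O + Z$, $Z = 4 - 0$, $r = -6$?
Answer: $116$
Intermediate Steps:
$Z = 4$ ($Z = 4 + 0 = 4$)
$F{\left(q,O \right)} = 4 + O \left(-6 + O + q\right)$ ($F{\left(q,O \right)} = \left(\left(q + O\right) - 6\right) O + 4 = \left(\left(O + q\right) - 6\right) O + 4 = \left(-6 + O + q\right) O + 4 = O \left(-6 + O + q\right) + 4 = 4 + O \left(-6 + O + q\right)$)
$v{\left(w \right)} = 3$
$F{\left(3,-4 \right)} + v{\left(7 \right)} 28 = \left(4 + \left(-4\right)^{2} - -24 - 12\right) + 3 \cdot 28 = \left(4 + 16 + 24 - 12\right) + 84 = 32 + 84 = 116$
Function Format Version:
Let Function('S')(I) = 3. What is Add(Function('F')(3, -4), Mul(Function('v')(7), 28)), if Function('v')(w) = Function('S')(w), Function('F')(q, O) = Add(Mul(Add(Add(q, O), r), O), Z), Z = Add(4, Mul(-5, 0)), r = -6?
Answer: 116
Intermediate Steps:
Z = 4 (Z = Add(4, 0) = 4)
Function('F')(q, O) = Add(4, Mul(O, Add(-6, O, q))) (Function('F')(q, O) = Add(Mul(Add(Add(q, O), -6), O), 4) = Add(Mul(Add(Add(O, q), -6), O), 4) = Add(Mul(Add(-6, O, q), O), 4) = Add(Mul(O, Add(-6, O, q)), 4) = Add(4, Mul(O, Add(-6, O, q))))
Function('v')(w) = 3
Add(Function('F')(3, -4), Mul(Function('v')(7), 28)) = Add(Add(4, Pow(-4, 2), Mul(-6, -4), Mul(-4, 3)), Mul(3, 28)) = Add(Add(4, 16, 24, -12), 84) = Add(32, 84) = 116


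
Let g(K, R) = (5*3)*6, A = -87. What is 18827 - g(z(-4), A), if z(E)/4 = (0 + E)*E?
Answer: 18737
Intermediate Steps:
z(E) = 4*E² (z(E) = 4*((0 + E)*E) = 4*(E*E) = 4*E²)
g(K, R) = 90 (g(K, R) = 15*6 = 90)
18827 - g(z(-4), A) = 18827 - 1*90 = 18827 - 90 = 18737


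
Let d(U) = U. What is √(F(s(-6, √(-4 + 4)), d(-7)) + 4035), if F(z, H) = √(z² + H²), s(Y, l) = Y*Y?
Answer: √(4035 + √1345) ≈ 63.810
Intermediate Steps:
s(Y, l) = Y²
F(z, H) = √(H² + z²)
√(F(s(-6, √(-4 + 4)), d(-7)) + 4035) = √(√((-7)² + ((-6)²)²) + 4035) = √(√(49 + 36²) + 4035) = √(√(49 + 1296) + 4035) = √(√1345 + 4035) = √(4035 + √1345)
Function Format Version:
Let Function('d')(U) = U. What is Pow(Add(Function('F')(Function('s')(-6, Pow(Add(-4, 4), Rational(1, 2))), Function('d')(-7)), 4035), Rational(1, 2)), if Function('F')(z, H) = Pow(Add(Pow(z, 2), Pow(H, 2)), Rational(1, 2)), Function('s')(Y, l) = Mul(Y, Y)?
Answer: Pow(Add(4035, Pow(1345, Rational(1, 2))), Rational(1, 2)) ≈ 63.810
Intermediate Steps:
Function('s')(Y, l) = Pow(Y, 2)
Function('F')(z, H) = Pow(Add(Pow(H, 2), Pow(z, 2)), Rational(1, 2))
Pow(Add(Function('F')(Function('s')(-6, Pow(Add(-4, 4), Rational(1, 2))), Function('d')(-7)), 4035), Rational(1, 2)) = Pow(Add(Pow(Add(Pow(-7, 2), Pow(Pow(-6, 2), 2)), Rational(1, 2)), 4035), Rational(1, 2)) = Pow(Add(Pow(Add(49, Pow(36, 2)), Rational(1, 2)), 4035), Rational(1, 2)) = Pow(Add(Pow(Add(49, 1296), Rational(1, 2)), 4035), Rational(1, 2)) = Pow(Add(Pow(1345, Rational(1, 2)), 4035), Rational(1, 2)) = Pow(Add(4035, Pow(1345, Rational(1, 2))), Rational(1, 2))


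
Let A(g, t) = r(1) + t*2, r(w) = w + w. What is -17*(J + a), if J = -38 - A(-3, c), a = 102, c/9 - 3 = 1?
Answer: 170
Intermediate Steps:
c = 36 (c = 27 + 9*1 = 27 + 9 = 36)
r(w) = 2*w
A(g, t) = 2 + 2*t (A(g, t) = 2*1 + t*2 = 2 + 2*t)
J = -112 (J = -38 - (2 + 2*36) = -38 - (2 + 72) = -38 - 1*74 = -38 - 74 = -112)
-17*(J + a) = -17*(-112 + 102) = -17*(-10) = 170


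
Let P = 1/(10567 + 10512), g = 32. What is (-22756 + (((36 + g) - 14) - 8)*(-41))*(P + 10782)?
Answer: -5600480462118/21079 ≈ -2.6569e+8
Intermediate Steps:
P = 1/21079 ≈ 4.7441e-5
(-22756 + (((36 + g) - 14) - 8)*(-41))*(P + 10782) = (-22756 + (((36 + 32) - 14) - 8)*(-41))*(1/21079 + 10782) = (-22756 + ((68 - 14) - 8)*(-41))*(227273779/21079) = (-22756 + (54 - 8)*(-41))*(227273779/21079) = (-22756 + 46*(-41))*(227273779/21079) = (-22756 - 1886)*(227273779/21079) = -24642*227273779/21079 = -5600480462118/21079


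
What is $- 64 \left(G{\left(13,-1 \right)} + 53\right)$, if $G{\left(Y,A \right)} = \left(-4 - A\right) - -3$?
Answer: $-3392$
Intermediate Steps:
$G{\left(Y,A \right)} = -1 - A$ ($G{\left(Y,A \right)} = \left(-4 - A\right) + 3 = -1 - A$)
$- 64 \left(G{\left(13,-1 \right)} + 53\right) = - 64 \left(\left(-1 - -1\right) + 53\right) = - 64 \left(\left(-1 + 1\right) + 53\right) = - 64 \left(0 + 53\right) = \left(-64\right) 53 = -3392$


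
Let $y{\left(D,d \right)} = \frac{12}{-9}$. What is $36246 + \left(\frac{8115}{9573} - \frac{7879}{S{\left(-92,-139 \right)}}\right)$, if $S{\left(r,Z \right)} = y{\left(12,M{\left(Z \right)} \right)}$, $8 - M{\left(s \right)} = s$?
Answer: $\frac{538080431}{12764} \approx 42156.0$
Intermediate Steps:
$M{\left(s \right)} = 8 - s$
$y{\left(D,d \right)} = - \frac{4}{3}$ ($y{\left(D,d \right)} = 12 \left(- \frac{1}{9}\right) = - \frac{4}{3}$)
$S{\left(r,Z \right)} = - \frac{4}{3}$
$36246 + \left(\frac{8115}{9573} - \frac{7879}{S{\left(-92,-139 \right)}}\right) = 36246 + \left(\frac{8115}{9573} - \frac{7879}{- \frac{4}{3}}\right) = 36246 + \left(8115 \cdot \frac{1}{9573} - - \frac{23637}{4}\right) = 36246 + \left(\frac{2705}{3191} + \frac{23637}{4}\right) = 36246 + \frac{75436487}{12764} = \frac{538080431}{12764}$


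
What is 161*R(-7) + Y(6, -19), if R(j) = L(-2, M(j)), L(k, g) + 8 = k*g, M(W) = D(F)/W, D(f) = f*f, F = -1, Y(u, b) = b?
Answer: -1261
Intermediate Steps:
D(f) = f²
M(W) = 1/W (M(W) = (-1)²/W = 1/W)
L(k, g) = -8 + g*k (L(k, g) = -8 + k*g = -8 + g*k)
R(j) = -8 - 2/j
161*R(-7) + Y(6, -19) = 161*(-8 - 2/(-7)) - 19 = 161*(-8 - 2*(-⅐)) - 19 = 161*(-8 + 2/7) - 19 = 161*(-54/7) - 19 = -1242 - 19 = -1261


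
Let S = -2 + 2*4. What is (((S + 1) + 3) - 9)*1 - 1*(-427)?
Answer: 428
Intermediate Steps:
S = 6 (S = -2 + 8 = 6)
(((S + 1) + 3) - 9)*1 - 1*(-427) = (((6 + 1) + 3) - 9)*1 - 1*(-427) = ((7 + 3) - 9)*1 + 427 = (10 - 9)*1 + 427 = 1*1 + 427 = 1 + 427 = 428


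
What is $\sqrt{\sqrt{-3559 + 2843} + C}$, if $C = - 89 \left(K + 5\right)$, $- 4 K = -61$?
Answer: $\frac{\sqrt{-7209 + 8 i \sqrt{179}}}{2} \approx 0.31514 + 42.454 i$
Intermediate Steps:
$K = \frac{61}{4}$ ($K = \left(- \frac{1}{4}\right) \left(-61\right) = \frac{61}{4} \approx 15.25$)
$C = - \frac{7209}{4}$ ($C = - 89 \left(\frac{61}{4} + 5\right) = \left(-89\right) \frac{81}{4} = - \frac{7209}{4} \approx -1802.3$)
$\sqrt{\sqrt{-3559 + 2843} + C} = \sqrt{\sqrt{-3559 + 2843} - \frac{7209}{4}} = \sqrt{\sqrt{-716} - \frac{7209}{4}} = \sqrt{2 i \sqrt{179} - \frac{7209}{4}} = \sqrt{- \frac{7209}{4} + 2 i \sqrt{179}}$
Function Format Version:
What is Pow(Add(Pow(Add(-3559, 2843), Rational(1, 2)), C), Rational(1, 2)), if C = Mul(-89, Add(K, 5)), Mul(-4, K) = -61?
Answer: Mul(Rational(1, 2), Pow(Add(-7209, Mul(8, I, Pow(179, Rational(1, 2)))), Rational(1, 2))) ≈ Add(0.31514, Mul(42.454, I))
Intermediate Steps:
K = Rational(61, 4) (K = Mul(Rational(-1, 4), -61) = Rational(61, 4) ≈ 15.250)
C = Rational(-7209, 4) (C = Mul(-89, Add(Rational(61, 4), 5)) = Mul(-89, Rational(81, 4)) = Rational(-7209, 4) ≈ -1802.3)
Pow(Add(Pow(Add(-3559, 2843), Rational(1, 2)), C), Rational(1, 2)) = Pow(Add(Pow(Add(-3559, 2843), Rational(1, 2)), Rational(-7209, 4)), Rational(1, 2)) = Pow(Add(Pow(-716, Rational(1, 2)), Rational(-7209, 4)), Rational(1, 2)) = Pow(Add(Mul(2, I, Pow(179, Rational(1, 2))), Rational(-7209, 4)), Rational(1, 2)) = Pow(Add(Rational(-7209, 4), Mul(2, I, Pow(179, Rational(1, 2)))), Rational(1, 2))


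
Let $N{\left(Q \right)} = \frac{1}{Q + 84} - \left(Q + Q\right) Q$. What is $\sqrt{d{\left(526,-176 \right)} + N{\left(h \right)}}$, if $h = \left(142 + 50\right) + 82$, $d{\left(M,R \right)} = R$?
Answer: $\frac{i \sqrt{19266637434}}{358} \approx 387.72 i$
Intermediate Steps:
$h = 274$ ($h = 192 + 82 = 274$)
$N{\left(Q \right)} = \frac{1}{84 + Q} - 2 Q^{2}$ ($N{\left(Q \right)} = \frac{1}{84 + Q} - 2 Q Q = \frac{1}{84 + Q} - 2 Q^{2}$)
$\sqrt{d{\left(526,-176 \right)} + N{\left(h \right)}} = \sqrt{-176 + \frac{1 - 168 \cdot 274^{2} - 2 \cdot 274^{3}}{84 + 274}} = \sqrt{-176 + \frac{1 - 12612768 - 41141648}{358}} = \sqrt{-176 + \frac{1}{358} \left(-53754415\right)} = \sqrt{-176 - \frac{53754415}{358}} = \sqrt{- \frac{53817423}{358}} = \frac{i \sqrt{19266637434}}{358}$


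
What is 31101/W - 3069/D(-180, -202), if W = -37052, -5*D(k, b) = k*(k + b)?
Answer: -8721899/14153864 ≈ -0.61622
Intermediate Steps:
D(k, b) = -k*(b + k)/5 (D(k, b) = -k*(k + b)/5 = -k*(b + k)/5)
31101/W - 3069/D(-180, -202) = 31101/(-37052) - 3069*1/(36*(-202 - 180)) = 31101*(-1/37052) - 3069/((-1/5*(-180)*(-382))) = -31101/37052 - 3069/(-13752) = -31101/37052 - 3069*(-1/13752) = -31101/37052 + 341/1528 = -8721899/14153864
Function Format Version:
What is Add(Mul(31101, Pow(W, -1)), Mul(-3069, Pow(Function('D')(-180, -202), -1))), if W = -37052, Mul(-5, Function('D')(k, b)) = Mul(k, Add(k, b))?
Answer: Rational(-8721899, 14153864) ≈ -0.61622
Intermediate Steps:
Function('D')(k, b) = Mul(Rational(-1, 5), k, Add(b, k)) (Function('D')(k, b) = Mul(Rational(-1, 5), Mul(k, Add(k, b))) = Mul(Rational(-1, 5), Mul(k, Add(b, k))) = Mul(Rational(-1, 5), k, Add(b, k)))
Add(Mul(31101, Pow(W, -1)), Mul(-3069, Pow(Function('D')(-180, -202), -1))) = Add(Mul(31101, Pow(-37052, -1)), Mul(-3069, Pow(Mul(Rational(-1, 5), -180, Add(-202, -180)), -1))) = Add(Mul(31101, Rational(-1, 37052)), Mul(-3069, Pow(Mul(Rational(-1, 5), -180, -382), -1))) = Add(Rational(-31101, 37052), Mul(-3069, Pow(-13752, -1))) = Add(Rational(-31101, 37052), Mul(-3069, Rational(-1, 13752))) = Add(Rational(-31101, 37052), Rational(341, 1528)) = Rational(-8721899, 14153864)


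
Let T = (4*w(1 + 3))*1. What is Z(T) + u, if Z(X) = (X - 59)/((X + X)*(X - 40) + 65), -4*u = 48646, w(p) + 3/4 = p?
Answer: -15493659/1274 ≈ -12161.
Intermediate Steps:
w(p) = -¾ + p
T = 13 (T = (4*(-¾ + (1 + 3)))*1 = (4*(-¾ + 4))*1 = (4*(13/4))*1 = 13*1 = 13)
u = -24323/2 (u = -¼*48646 = -24323/2 ≈ -12162.)
Z(X) = (-59 + X)/(65 + 2*X*(-40 + X)) (Z(X) = (-59 + X)/((2*X)*(-40 + X) + 65) = (-59 + X)/(2*X*(-40 + X) + 65) = (-59 + X)/(65 + 2*X*(-40 + X)))
Z(T) + u = (-59 + 13)/(65 - 80*13 + 2*13²) - 24323/2 = -46/(65 - 1040 + 2*169) - 24323/2 = -46/(65 - 1040 + 338) - 24323/2 = -46/(-637) - 24323/2 = -1/637*(-46) - 24323/2 = 46/637 - 24323/2 = -15493659/1274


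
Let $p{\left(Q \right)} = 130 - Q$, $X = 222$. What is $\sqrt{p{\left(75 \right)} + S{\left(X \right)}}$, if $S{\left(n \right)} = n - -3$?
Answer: $2 \sqrt{70} \approx 16.733$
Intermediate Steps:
$S{\left(n \right)} = 3 + n$ ($S{\left(n \right)} = n + 3 = 3 + n$)
$\sqrt{p{\left(75 \right)} + S{\left(X \right)}} = \sqrt{\left(130 - 75\right) + \left(3 + 222\right)} = \sqrt{\left(130 - 75\right) + 225} = \sqrt{55 + 225} = \sqrt{280} = 2 \sqrt{70}$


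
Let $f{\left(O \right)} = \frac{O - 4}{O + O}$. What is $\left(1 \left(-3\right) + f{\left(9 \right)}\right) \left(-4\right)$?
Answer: $\frac{98}{9} \approx 10.889$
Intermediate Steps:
$f{\left(O \right)} = \frac{-4 + O}{2 O}$
$\left(1 \left(-3\right) + f{\left(9 \right)}\right) \left(-4\right) = \left(1 \left(-3\right) + \frac{-4 + 9}{2 \cdot 9}\right) \left(-4\right) = \left(-3 + \frac{1}{2} \cdot \frac{1}{9} \cdot 5\right) \left(-4\right) = \left(-3 + \frac{5}{18}\right) \left(-4\right) = \left(- \frac{49}{18}\right) \left(-4\right) = \frac{98}{9}$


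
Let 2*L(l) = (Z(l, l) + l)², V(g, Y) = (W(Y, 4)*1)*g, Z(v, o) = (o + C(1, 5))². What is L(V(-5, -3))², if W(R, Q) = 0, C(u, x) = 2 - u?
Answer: ¼ ≈ 0.25000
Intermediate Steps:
Z(v, o) = (1 + o)² (Z(v, o) = (o + (2 - 1*1))² = (o + (2 - 1))² = (o + 1)² = (1 + o)²)
V(g, Y) = 0 (V(g, Y) = (0*1)*g = 0*g = 0)
L(l) = (l + (1 + l)²)²/2 (L(l) = ((1 + l)² + l)²/2 = (l + (1 + l)²)²/2)
L(V(-5, -3))² = ((0 + (1 + 0)²)²/2)² = ((0 + 1²)²/2)² = ((0 + 1)²/2)² = ((½)*1²)² = ((½)*1)² = (½)² = ¼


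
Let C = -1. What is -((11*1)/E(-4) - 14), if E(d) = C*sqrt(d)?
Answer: 14 - 11*I/2 ≈ 14.0 - 5.5*I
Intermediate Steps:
E(d) = -sqrt(d)
-((11*1)/E(-4) - 14) = -((11*1)/((-sqrt(-4))) - 14) = -(11/((-2*I)) - 14) = -(11*(I/2) - 14) = -(11*I/2 - 14) = -(-14 + 11*I/2) = 14 - 11*I/2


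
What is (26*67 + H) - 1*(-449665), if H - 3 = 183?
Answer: 451593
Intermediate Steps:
H = 186 (H = 3 + 183 = 186)
(26*67 + H) - 1*(-449665) = (26*67 + 186) - 1*(-449665) = (1742 + 186) + 449665 = 1928 + 449665 = 451593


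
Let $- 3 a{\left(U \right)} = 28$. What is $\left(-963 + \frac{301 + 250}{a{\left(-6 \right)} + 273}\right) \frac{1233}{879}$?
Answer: $- \frac{312392880}{231763} \approx -1347.9$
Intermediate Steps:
$a{\left(U \right)} = - \frac{28}{3}$ ($a{\left(U \right)} = \left(- \frac{1}{3}\right) 28 = - \frac{28}{3}$)
$\left(-963 + \frac{301 + 250}{a{\left(-6 \right)} + 273}\right) \frac{1233}{879} = \left(-963 + \frac{301 + 250}{- \frac{28}{3} + 273}\right) \frac{1233}{879} = \left(-963 + \frac{551}{\frac{791}{3}}\right) 1233 \cdot \frac{1}{879} = \left(-963 + 551 \cdot \frac{3}{791}\right) \frac{411}{293} = \left(-963 + \frac{1653}{791}\right) \frac{411}{293} = \left(- \frac{760080}{791}\right) \frac{411}{293} = - \frac{312392880}{231763}$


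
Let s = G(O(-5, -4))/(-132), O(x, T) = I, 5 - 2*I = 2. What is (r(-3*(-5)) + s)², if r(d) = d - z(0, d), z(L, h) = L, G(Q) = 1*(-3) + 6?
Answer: 434281/1936 ≈ 224.32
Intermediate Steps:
I = 3/2 (I = 5/2 - ½*2 = 5/2 - 1 = 3/2 ≈ 1.5000)
O(x, T) = 3/2
G(Q) = 3 (G(Q) = -3 + 6 = 3)
s = -1/44 (s = 3/(-132) = 3*(-1/132) = -1/44 ≈ -0.022727)
r(d) = d (r(d) = d - 1*0 = d + 0 = d)
(r(-3*(-5)) + s)² = (-3*(-5) - 1/44)² = (15 - 1/44)² = (659/44)² = 434281/1936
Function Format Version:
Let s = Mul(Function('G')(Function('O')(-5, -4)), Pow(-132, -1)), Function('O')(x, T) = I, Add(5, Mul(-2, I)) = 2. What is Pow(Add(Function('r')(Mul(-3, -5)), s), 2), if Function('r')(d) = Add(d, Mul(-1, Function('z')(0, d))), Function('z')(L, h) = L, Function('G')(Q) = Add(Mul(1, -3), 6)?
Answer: Rational(434281, 1936) ≈ 224.32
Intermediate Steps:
I = Rational(3, 2) (I = Add(Rational(5, 2), Mul(Rational(-1, 2), 2)) = Add(Rational(5, 2), -1) = Rational(3, 2) ≈ 1.5000)
Function('O')(x, T) = Rational(3, 2)
Function('G')(Q) = 3 (Function('G')(Q) = Add(-3, 6) = 3)
s = Rational(-1, 44) (s = Mul(3, Pow(-132, -1)) = Mul(3, Rational(-1, 132)) = Rational(-1, 44) ≈ -0.022727)
Function('r')(d) = d (Function('r')(d) = Add(d, Mul(-1, 0)) = Add(d, 0) = d)
Pow(Add(Function('r')(Mul(-3, -5)), s), 2) = Pow(Add(Mul(-3, -5), Rational(-1, 44)), 2) = Pow(Add(15, Rational(-1, 44)), 2) = Pow(Rational(659, 44), 2) = Rational(434281, 1936)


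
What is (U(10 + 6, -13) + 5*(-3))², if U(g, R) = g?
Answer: 1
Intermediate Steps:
(U(10 + 6, -13) + 5*(-3))² = ((10 + 6) + 5*(-3))² = (16 - 15)² = 1² = 1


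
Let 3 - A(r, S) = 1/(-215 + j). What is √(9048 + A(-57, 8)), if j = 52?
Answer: √240476182/163 ≈ 95.137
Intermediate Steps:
A(r, S) = 490/163 (A(r, S) = 3 - 1/(-215 + 52) = 3 - 1/(-163) = 3 - 1*(-1/163) = 3 + 1/163 = 490/163)
√(9048 + A(-57, 8)) = √(9048 + 490/163) = √(1475314/163) = √240476182/163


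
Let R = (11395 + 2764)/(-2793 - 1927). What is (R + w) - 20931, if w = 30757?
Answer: 46364561/4720 ≈ 9823.0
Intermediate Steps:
R = -14159/4720 (R = 14159/(-4720) = 14159*(-1/4720) = -14159/4720 ≈ -2.9998)
(R + w) - 20931 = (-14159/4720 + 30757) - 20931 = 145158881/4720 - 20931 = 46364561/4720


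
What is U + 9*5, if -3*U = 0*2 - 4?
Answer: 139/3 ≈ 46.333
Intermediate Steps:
U = 4/3 (U = -(0*2 - 4)/3 = -(0 - 4)/3 = -1/3*(-4) = 4/3 ≈ 1.3333)
U + 9*5 = 4/3 + 9*5 = 4/3 + 45 = 139/3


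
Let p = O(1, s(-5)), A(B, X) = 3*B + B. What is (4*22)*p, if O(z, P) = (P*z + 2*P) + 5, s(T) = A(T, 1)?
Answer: -4840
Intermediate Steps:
A(B, X) = 4*B
s(T) = 4*T
O(z, P) = 5 + 2*P + P*z (O(z, P) = (2*P + P*z) + 5 = 5 + 2*P + P*z)
p = -55 (p = 5 + 2*(4*(-5)) + (4*(-5))*1 = 5 + 2*(-20) - 20*1 = 5 - 40 - 20 = -55)
(4*22)*p = (4*22)*(-55) = 88*(-55) = -4840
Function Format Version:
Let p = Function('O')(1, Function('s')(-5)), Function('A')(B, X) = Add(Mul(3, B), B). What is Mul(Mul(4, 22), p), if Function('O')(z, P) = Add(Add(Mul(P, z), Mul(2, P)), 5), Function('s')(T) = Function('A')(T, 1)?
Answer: -4840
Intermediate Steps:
Function('A')(B, X) = Mul(4, B)
Function('s')(T) = Mul(4, T)
Function('O')(z, P) = Add(5, Mul(2, P), Mul(P, z)) (Function('O')(z, P) = Add(Add(Mul(2, P), Mul(P, z)), 5) = Add(5, Mul(2, P), Mul(P, z)))
p = -55 (p = Add(5, Mul(2, Mul(4, -5)), Mul(Mul(4, -5), 1)) = Add(5, Mul(2, -20), Mul(-20, 1)) = Add(5, -40, -20) = -55)
Mul(Mul(4, 22), p) = Mul(Mul(4, 22), -55) = Mul(88, -55) = -4840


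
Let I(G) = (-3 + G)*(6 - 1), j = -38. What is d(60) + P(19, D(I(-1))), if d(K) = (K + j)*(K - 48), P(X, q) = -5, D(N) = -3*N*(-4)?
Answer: 259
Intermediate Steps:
I(G) = -15 + 5*G (I(G) = (-3 + G)*5 = -15 + 5*G)
D(N) = 12*N
d(K) = (-48 + K)*(-38 + K) (d(K) = (K - 38)*(K - 48) = (-38 + K)*(-48 + K) = (-48 + K)*(-38 + K))
d(60) + P(19, D(I(-1))) = (1824 + 60² - 86*60) - 5 = (1824 + 3600 - 5160) - 5 = 264 - 5 = 259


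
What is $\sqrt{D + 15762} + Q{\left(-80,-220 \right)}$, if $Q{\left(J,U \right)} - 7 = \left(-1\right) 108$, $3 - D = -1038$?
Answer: $-101 + 3 \sqrt{1867} \approx 28.626$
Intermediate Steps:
$D = 1041$ ($D = 3 - -1038 = 3 + 1038 = 1041$)
$Q{\left(J,U \right)} = -101$ ($Q{\left(J,U \right)} = 7 - 108 = -101$)
$\sqrt{D + 15762} + Q{\left(-80,-220 \right)} = \sqrt{1041 + 15762} - 101 = \sqrt{16803} - 101 = 3 \sqrt{1867} - 101 = -101 + 3 \sqrt{1867}$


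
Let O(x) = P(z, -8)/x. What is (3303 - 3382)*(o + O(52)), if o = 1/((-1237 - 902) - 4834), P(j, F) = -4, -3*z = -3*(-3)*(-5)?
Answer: 551894/90649 ≈ 6.0882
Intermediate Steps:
z = 15 (z = -(-3*(-3))*(-5)/3 = -3*(-5) = -⅓*(-45) = 15)
O(x) = -4/x
o = -1/6973 (o = 1/(-2139 - 4834) = 1/(-6973) = -1/6973 ≈ -0.00014341)
(3303 - 3382)*(o + O(52)) = (3303 - 3382)*(-1/6973 - 4/52) = -79*(-1/6973 - 4*1/52) = -79*(-1/6973 - 1/13) = -79*(-6986/90649) = 551894/90649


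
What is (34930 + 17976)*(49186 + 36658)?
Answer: 4541662664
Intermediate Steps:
(34930 + 17976)*(49186 + 36658) = 52906*85844 = 4541662664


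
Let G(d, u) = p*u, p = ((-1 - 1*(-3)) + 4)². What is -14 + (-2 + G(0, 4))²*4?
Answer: 80642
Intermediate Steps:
p = 36 (p = ((-1 + 3) + 4)² = (2 + 4)² = 6² = 36)
G(d, u) = 36*u
-14 + (-2 + G(0, 4))²*4 = -14 + (-2 + 36*4)²*4 = -14 + (-2 + 144)²*4 = -14 + 142²*4 = -14 + 20164*4 = -14 + 80656 = 80642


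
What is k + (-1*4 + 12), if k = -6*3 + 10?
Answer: 0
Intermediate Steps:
k = -8 (k = -18 + 10 = -8)
k + (-1*4 + 12) = -8 + (-1*4 + 12) = -8 + (-4 + 12) = -8 + 8 = 0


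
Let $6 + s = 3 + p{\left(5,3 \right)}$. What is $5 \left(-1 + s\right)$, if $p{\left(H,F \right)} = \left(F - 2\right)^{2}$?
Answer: $-15$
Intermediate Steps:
$p{\left(H,F \right)} = \left(-2 + F\right)^{2}$
$s = -2$ ($s = -6 + \left(3 + \left(-2 + 3\right)^{2}\right) = -6 + \left(3 + 1^{2}\right) = -6 + \left(3 + 1\right) = -6 + 4 = -2$)
$5 \left(-1 + s\right) = 5 \left(-1 - 2\right) = 5 \left(-3\right) = -15$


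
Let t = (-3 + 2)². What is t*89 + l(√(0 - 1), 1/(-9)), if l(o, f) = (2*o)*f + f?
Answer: 800/9 - 2*I/9 ≈ 88.889 - 0.22222*I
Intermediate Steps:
t = 1 (t = (-1)² = 1)
l(o, f) = f + 2*f*o (l(o, f) = 2*f*o + f = f + 2*f*o)
t*89 + l(√(0 - 1), 1/(-9)) = 1*89 + (1 + 2*√(0 - 1))/(-9) = 89 - (1 + 2*√(-1))/9 = 89 - (1 + 2*I)/9 = 89 + (-⅑ - 2*I/9) = 800/9 - 2*I/9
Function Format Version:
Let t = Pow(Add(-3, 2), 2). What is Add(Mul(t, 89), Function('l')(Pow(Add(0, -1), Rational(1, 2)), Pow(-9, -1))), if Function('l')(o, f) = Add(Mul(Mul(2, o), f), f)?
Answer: Add(Rational(800, 9), Mul(Rational(-2, 9), I)) ≈ Add(88.889, Mul(-0.22222, I))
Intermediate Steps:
t = 1 (t = Pow(-1, 2) = 1)
Function('l')(o, f) = Add(f, Mul(2, f, o)) (Function('l')(o, f) = Add(Mul(2, f, o), f) = Add(f, Mul(2, f, o)))
Add(Mul(t, 89), Function('l')(Pow(Add(0, -1), Rational(1, 2)), Pow(-9, -1))) = Add(Mul(1, 89), Mul(Pow(-9, -1), Add(1, Mul(2, Pow(Add(0, -1), Rational(1, 2)))))) = Add(89, Mul(Rational(-1, 9), Add(1, Mul(2, Pow(-1, Rational(1, 2)))))) = Add(89, Mul(Rational(-1, 9), Add(1, Mul(2, I)))) = Add(89, Add(Rational(-1, 9), Mul(Rational(-2, 9), I))) = Add(Rational(800, 9), Mul(Rational(-2, 9), I))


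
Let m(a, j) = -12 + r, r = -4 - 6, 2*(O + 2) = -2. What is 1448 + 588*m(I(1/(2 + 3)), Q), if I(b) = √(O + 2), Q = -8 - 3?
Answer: -11488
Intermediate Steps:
O = -3 (O = -2 + (½)*(-2) = -2 - 1 = -3)
Q = -11
I(b) = I (I(b) = √(-3 + 2) = √(-1) = I)
r = -10
m(a, j) = -22 (m(a, j) = -12 - 10 = -22)
1448 + 588*m(I(1/(2 + 3)), Q) = 1448 + 588*(-22) = 1448 - 12936 = -11488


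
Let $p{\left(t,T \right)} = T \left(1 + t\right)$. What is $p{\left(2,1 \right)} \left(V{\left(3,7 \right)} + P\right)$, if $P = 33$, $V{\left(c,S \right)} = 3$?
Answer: $108$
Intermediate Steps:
$p{\left(2,1 \right)} \left(V{\left(3,7 \right)} + P\right) = 1 \left(1 + 2\right) \left(3 + 33\right) = 1 \cdot 3 \cdot 36 = 3 \cdot 36 = 108$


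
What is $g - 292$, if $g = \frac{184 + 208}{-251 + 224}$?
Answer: $- \frac{8276}{27} \approx -306.52$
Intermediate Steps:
$g = - \frac{392}{27}$ ($g = \frac{392}{-27} = 392 \left(- \frac{1}{27}\right) = - \frac{392}{27} \approx -14.519$)
$g - 292 = - \frac{392}{27} - 292 = - \frac{8276}{27}$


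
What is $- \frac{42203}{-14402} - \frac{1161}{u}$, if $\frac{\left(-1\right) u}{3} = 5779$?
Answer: $\frac{249464711}{83229158} \approx 2.9973$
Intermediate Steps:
$u = -17337$ ($u = \left(-3\right) 5779 = -17337$)
$- \frac{42203}{-14402} - \frac{1161}{u} = - \frac{42203}{-14402} - \frac{1161}{-17337} = \left(-42203\right) \left(- \frac{1}{14402}\right) - - \frac{387}{5779} = \frac{42203}{14402} + \frac{387}{5779} = \frac{249464711}{83229158}$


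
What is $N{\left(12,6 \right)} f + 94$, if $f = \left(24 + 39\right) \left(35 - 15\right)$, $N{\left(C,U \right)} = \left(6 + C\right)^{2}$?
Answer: $408334$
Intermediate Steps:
$f = 1260$ ($f = 63 \cdot 20 = 1260$)
$N{\left(12,6 \right)} f + 94 = \left(6 + 12\right)^{2} \cdot 1260 + 94 = 18^{2} \cdot 1260 + 94 = 324 \cdot 1260 + 94 = 408240 + 94 = 408334$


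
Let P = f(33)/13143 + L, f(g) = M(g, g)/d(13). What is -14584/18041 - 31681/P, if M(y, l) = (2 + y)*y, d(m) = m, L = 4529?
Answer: -36313685894561/4653504957402 ≈ -7.8035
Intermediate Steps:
M(y, l) = y*(2 + y)
f(g) = g*(2 + g)/13 (f(g) = (g*(2 + g))/13 = (g*(2 + g))*(1/13) = g*(2 + g)/13)
P = 257940522/56953 (P = ((1/13)*33*(2 + 33))/13143 + 4529 = ((1/13)*33*35)*(1/13143) + 4529 = (1155/13)*(1/13143) + 4529 = 385/56953 + 4529 = 257940522/56953 ≈ 4529.0)
-14584/18041 - 31681/P = -14584/18041 - 31681/257940522/56953 = -14584*1/18041 - 31681*56953/257940522 = -14584/18041 - 1804327993/257940522 = -36313685894561/4653504957402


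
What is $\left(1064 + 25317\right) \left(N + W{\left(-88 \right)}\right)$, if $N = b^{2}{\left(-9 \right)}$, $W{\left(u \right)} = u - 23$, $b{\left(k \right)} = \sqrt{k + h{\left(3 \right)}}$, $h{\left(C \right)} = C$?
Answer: $-3086577$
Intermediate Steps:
$b{\left(k \right)} = \sqrt{3 + k}$ ($b{\left(k \right)} = \sqrt{k + 3} = \sqrt{3 + k}$)
$W{\left(u \right)} = -23 + u$ ($W{\left(u \right)} = u - 23 = -23 + u$)
$N = -6$ ($N = \left(\sqrt{3 - 9}\right)^{2} = \left(\sqrt{-6}\right)^{2} = \left(i \sqrt{6}\right)^{2} = -6$)
$\left(1064 + 25317\right) \left(N + W{\left(-88 \right)}\right) = \left(1064 + 25317\right) \left(-6 - 111\right) = 26381 \left(-6 - 111\right) = 26381 \left(-117\right) = -3086577$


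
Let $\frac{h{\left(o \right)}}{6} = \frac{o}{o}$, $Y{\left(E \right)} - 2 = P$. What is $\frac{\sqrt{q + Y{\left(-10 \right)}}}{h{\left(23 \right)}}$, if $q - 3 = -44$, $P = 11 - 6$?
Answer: $\frac{i \sqrt{34}}{6} \approx 0.97183 i$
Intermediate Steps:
$P = 5$ ($P = 11 - 6 = 5$)
$Y{\left(E \right)} = 7$ ($Y{\left(E \right)} = 2 + 5 = 7$)
$q = -41$ ($q = 3 - 44 = -41$)
$h{\left(o \right)} = 6$ ($h{\left(o \right)} = 6 \frac{o}{o} = 6 \cdot 1 = 6$)
$\frac{\sqrt{q + Y{\left(-10 \right)}}}{h{\left(23 \right)}} = \frac{\sqrt{-41 + 7}}{6} = \sqrt{-34} \cdot \frac{1}{6} = i \sqrt{34} \cdot \frac{1}{6} = \frac{i \sqrt{34}}{6}$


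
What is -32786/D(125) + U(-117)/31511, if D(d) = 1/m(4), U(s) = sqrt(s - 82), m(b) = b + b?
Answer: -262288 + I*sqrt(199)/31511 ≈ -2.6229e+5 + 0.00044768*I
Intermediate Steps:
m(b) = 2*b
U(s) = sqrt(-82 + s)
D(d) = 1/8 (D(d) = 1/(2*4) = 1/8)
-32786/D(125) + U(-117)/31511 = -32786/1/8 + sqrt(-82 - 117)/31511 = -32786*8 + sqrt(-199)*(1/31511) = -262288 + (I*sqrt(199))*(1/31511) = -262288 + I*sqrt(199)/31511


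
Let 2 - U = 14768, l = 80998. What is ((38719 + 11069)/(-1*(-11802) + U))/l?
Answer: -4149/20006506 ≈ -0.00020738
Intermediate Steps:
U = -14766 (U = 2 - 1*14768 = 2 - 14768 = -14766)
((38719 + 11069)/(-1*(-11802) + U))/l = ((38719 + 11069)/(-1*(-11802) - 14766))/80998 = (49788/(11802 - 14766))*(1/80998) = (49788/(-2964))*(1/80998) = (49788*(-1/2964))*(1/80998) = -4149/247*1/80998 = -4149/20006506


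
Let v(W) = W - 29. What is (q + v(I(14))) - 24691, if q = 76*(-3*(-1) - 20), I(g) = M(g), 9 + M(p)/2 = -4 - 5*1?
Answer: -26048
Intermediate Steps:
M(p) = -36 (M(p) = -18 + 2*(-4 - 5*1) = -18 + 2*(-4 - 5) = -18 + 2*(-9) = -18 - 18 = -36)
I(g) = -36
q = -1292 (q = 76*(3 - 20) = 76*(-17) = -1292)
v(W) = -29 + W
(q + v(I(14))) - 24691 = (-1292 + (-29 - 36)) - 24691 = (-1292 - 65) - 24691 = -1357 - 24691 = -26048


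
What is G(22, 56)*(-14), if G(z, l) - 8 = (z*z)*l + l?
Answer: -380352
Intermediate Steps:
G(z, l) = 8 + l + l*z**2 (G(z, l) = 8 + ((z*z)*l + l) = 8 + (z**2*l + l) = 8 + (l*z**2 + l) = 8 + (l + l*z**2) = 8 + l + l*z**2)
G(22, 56)*(-14) = (8 + 56 + 56*22**2)*(-14) = (8 + 56 + 56*484)*(-14) = (8 + 56 + 27104)*(-14) = 27168*(-14) = -380352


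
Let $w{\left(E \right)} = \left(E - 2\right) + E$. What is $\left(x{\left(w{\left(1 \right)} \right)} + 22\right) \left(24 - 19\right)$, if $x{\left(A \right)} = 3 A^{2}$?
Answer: $110$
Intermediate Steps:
$w{\left(E \right)} = -2 + 2 E$ ($w{\left(E \right)} = \left(-2 + E\right) + E = -2 + 2 E$)
$\left(x{\left(w{\left(1 \right)} \right)} + 22\right) \left(24 - 19\right) = \left(3 \left(-2 + 2 \cdot 1\right)^{2} + 22\right) \left(24 - 19\right) = \left(3 \left(-2 + 2\right)^{2} + 22\right) 5 = \left(3 \cdot 0^{2} + 22\right) 5 = \left(3 \cdot 0 + 22\right) 5 = \left(0 + 22\right) 5 = 22 \cdot 5 = 110$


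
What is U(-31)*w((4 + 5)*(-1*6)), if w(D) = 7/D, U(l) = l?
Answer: 217/54 ≈ 4.0185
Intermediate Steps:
U(-31)*w((4 + 5)*(-1*6)) = -217/((4 + 5)*(-1*6)) = -217/(9*(-6)) = -217/(-54) = -217*(-1)/54 = -31*(-7/54) = 217/54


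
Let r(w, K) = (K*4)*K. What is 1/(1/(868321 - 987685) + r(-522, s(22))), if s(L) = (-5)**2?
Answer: 119364/298409999 ≈ 0.00040000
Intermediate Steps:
s(L) = 25
r(w, K) = 4*K**2 (r(w, K) = (4*K)*K = 4*K**2)
1/(1/(868321 - 987685) + r(-522, s(22))) = 1/(1/(868321 - 987685) + 4*25**2) = 1/(1/(-119364) + 4*625) = 1/(-1/119364 + 2500) = 1/(298409999/119364) = 119364/298409999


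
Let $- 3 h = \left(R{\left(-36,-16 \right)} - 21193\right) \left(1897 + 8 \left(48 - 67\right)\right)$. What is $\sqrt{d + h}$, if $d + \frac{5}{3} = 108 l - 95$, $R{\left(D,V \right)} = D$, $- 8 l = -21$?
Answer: $\frac{\sqrt{49393554}}{2} \approx 3514.0$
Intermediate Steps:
$l = \frac{21}{8}$ ($l = \left(- \frac{1}{8}\right) \left(-21\right) = \frac{21}{8} \approx 2.625$)
$d = \frac{1121}{6}$ ($d = - \frac{5}{3} + \left(108 \cdot \frac{21}{8} - 95\right) = - \frac{5}{3} + \left(\frac{567}{2} - 95\right) = - \frac{5}{3} + \frac{377}{2} = \frac{1121}{6} \approx 186.83$)
$h = \frac{37044605}{3}$ ($h = - \frac{\left(-36 - 21193\right) \left(1897 + 8 \left(48 - 67\right)\right)}{3} = - \frac{\left(-21229\right) \left(1897 + 8 \left(-19\right)\right)}{3} = - \frac{\left(-21229\right) \left(1897 - 152\right)}{3} = - \frac{\left(-21229\right) 1745}{3} = \left(- \frac{1}{3}\right) \left(-37044605\right) = \frac{37044605}{3} \approx 1.2348 \cdot 10^{7}$)
$\sqrt{d + h} = \sqrt{\frac{1121}{6} + \frac{37044605}{3}} = \sqrt{\frac{24696777}{2}} = \frac{\sqrt{49393554}}{2}$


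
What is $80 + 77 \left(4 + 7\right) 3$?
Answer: $2621$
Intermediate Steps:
$80 + 77 \left(4 + 7\right) 3 = 80 + 77 \cdot 11 \cdot 3 = 80 + 77 \cdot 33 = 80 + 2541 = 2621$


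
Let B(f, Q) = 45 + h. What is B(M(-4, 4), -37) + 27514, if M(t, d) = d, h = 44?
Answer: 27603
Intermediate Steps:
B(f, Q) = 89 (B(f, Q) = 45 + 44 = 89)
B(M(-4, 4), -37) + 27514 = 89 + 27514 = 27603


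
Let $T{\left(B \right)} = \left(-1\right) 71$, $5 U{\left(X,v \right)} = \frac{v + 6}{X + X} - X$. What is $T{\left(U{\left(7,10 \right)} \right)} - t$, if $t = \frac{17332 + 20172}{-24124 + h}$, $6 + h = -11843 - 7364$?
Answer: $- \frac{3039423}{43337} \approx -70.135$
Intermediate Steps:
$h = -19213$ ($h = -6 - 19207 = -19213$)
$U{\left(X,v \right)} = - \frac{X}{5} + \frac{6 + v}{10 X}$ ($U{\left(X,v \right)} = \frac{\frac{v + 6}{X + X} - X}{5} = \frac{\frac{6 + v}{2 X} - X}{5} = \frac{- X + \frac{6 + v}{2 X}}{5} = - \frac{X}{5} + \frac{6 + v}{10 X}$)
$t = - \frac{37504}{43337}$ ($t = \frac{17332 + 20172}{-24124 - 19213} = \frac{37504}{-43337} = 37504 \left(- \frac{1}{43337}\right) = - \frac{37504}{43337} \approx -0.8654$)
$T{\left(B \right)} = -71$
$T{\left(U{\left(7,10 \right)} \right)} - t = -71 - - \frac{37504}{43337} = -71 + \frac{37504}{43337} = - \frac{3039423}{43337}$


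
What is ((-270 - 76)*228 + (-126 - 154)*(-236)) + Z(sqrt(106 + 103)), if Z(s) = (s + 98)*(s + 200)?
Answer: 7001 + 298*sqrt(209) ≈ 11309.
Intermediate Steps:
Z(s) = (98 + s)*(200 + s)
((-270 - 76)*228 + (-126 - 154)*(-236)) + Z(sqrt(106 + 103)) = ((-270 - 76)*228 + (-126 - 154)*(-236)) + (19600 + (sqrt(106 + 103))**2 + 298*sqrt(106 + 103)) = (-346*228 - 280*(-236)) + (19600 + (sqrt(209))**2 + 298*sqrt(209)) = (-78888 + 66080) + (19600 + 209 + 298*sqrt(209)) = -12808 + (19809 + 298*sqrt(209)) = 7001 + 298*sqrt(209)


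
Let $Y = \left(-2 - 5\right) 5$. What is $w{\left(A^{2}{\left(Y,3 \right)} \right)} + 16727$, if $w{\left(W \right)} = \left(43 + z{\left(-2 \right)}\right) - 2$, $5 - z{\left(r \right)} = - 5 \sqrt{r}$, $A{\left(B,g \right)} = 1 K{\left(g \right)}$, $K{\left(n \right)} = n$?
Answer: $16773 + 5 i \sqrt{2} \approx 16773.0 + 7.0711 i$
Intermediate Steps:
$Y = -35$ ($Y = \left(-2 - 5\right) 5 = \left(-7\right) 5 = -35$)
$A{\left(B,g \right)} = g$ ($A{\left(B,g \right)} = 1 g = g$)
$z{\left(r \right)} = 5 + 5 \sqrt{r}$ ($z{\left(r \right)} = 5 - - 5 \sqrt{r} = 5 + 5 \sqrt{r}$)
$w{\left(W \right)} = 46 + 5 i \sqrt{2}$ ($w{\left(W \right)} = \left(43 + \left(5 + 5 \sqrt{-2}\right)\right) - 2 = \left(43 + \left(5 + 5 i \sqrt{2}\right)\right) - 2 = \left(48 + 5 i \sqrt{2}\right) - 2 = 46 + 5 i \sqrt{2}$)
$w{\left(A^{2}{\left(Y,3 \right)} \right)} + 16727 = \left(46 + 5 i \sqrt{2}\right) + 16727 = 16773 + 5 i \sqrt{2}$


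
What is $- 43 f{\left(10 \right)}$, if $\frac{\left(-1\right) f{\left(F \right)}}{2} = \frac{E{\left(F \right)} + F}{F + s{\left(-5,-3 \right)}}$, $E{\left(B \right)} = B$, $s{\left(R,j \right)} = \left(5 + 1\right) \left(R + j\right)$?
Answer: $- \frac{860}{19} \approx -45.263$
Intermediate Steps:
$s{\left(R,j \right)} = 6 R + 6 j$ ($s{\left(R,j \right)} = 6 \left(R + j\right) = 6 R + 6 j$)
$f{\left(F \right)} = - \frac{4 F}{-48 + F}$ ($f{\left(F \right)} = - 2 \frac{F + F}{F + \left(6 \left(-5\right) + 6 \left(-3\right)\right)} = - 2 \frac{2 F}{F - 48} = - 2 \frac{2 F}{-48 + F} = - \frac{4 F}{-48 + F}$)
$- 43 f{\left(10 \right)} = - 43 \left(\left(-4\right) 10 \frac{1}{-48 + 10}\right) = - 43 \left(\left(-4\right) 10 \frac{1}{-38}\right) = - 43 \left(\left(-4\right) 10 \left(- \frac{1}{38}\right)\right) = \left(-43\right) \frac{20}{19} = - \frac{860}{19}$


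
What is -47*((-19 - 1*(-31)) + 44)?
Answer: -2632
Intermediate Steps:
-47*((-19 - 1*(-31)) + 44) = -47*((-19 + 31) + 44) = -47*(12 + 44) = -47*56 = -2632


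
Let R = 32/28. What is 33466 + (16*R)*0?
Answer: 33466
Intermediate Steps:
R = 8/7 (R = 32*(1/28) = 8/7 ≈ 1.1429)
33466 + (16*R)*0 = 33466 + (16*(8/7))*0 = 33466 + (128/7)*0 = 33466 + 0 = 33466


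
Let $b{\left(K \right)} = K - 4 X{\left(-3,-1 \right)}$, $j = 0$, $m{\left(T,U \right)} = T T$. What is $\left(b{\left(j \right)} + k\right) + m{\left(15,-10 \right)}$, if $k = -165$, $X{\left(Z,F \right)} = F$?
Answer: $64$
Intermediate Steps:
$m{\left(T,U \right)} = T^{2}$
$b{\left(K \right)} = 4 + K$ ($b{\left(K \right)} = K - -4 = K + 4 = 4 + K$)
$\left(b{\left(j \right)} + k\right) + m{\left(15,-10 \right)} = \left(\left(4 + 0\right) - 165\right) + 15^{2} = \left(4 - 165\right) + 225 = -161 + 225 = 64$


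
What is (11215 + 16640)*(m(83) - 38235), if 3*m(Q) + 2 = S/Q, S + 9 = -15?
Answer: -88399745925/83 ≈ -1.0651e+9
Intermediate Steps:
S = -24 (S = -9 - 15 = -24)
m(Q) = -⅔ - 8/Q (m(Q) = -⅔ + (-24/Q)/3 = -⅔ - 8/Q)
(11215 + 16640)*(m(83) - 38235) = (11215 + 16640)*((-⅔ - 8/83) - 38235) = 27855*((-⅔ - 8*1/83) - 38235) = 27855*((-⅔ - 8/83) - 38235) = 27855*(-190/249 - 38235) = 27855*(-9520705/249) = -88399745925/83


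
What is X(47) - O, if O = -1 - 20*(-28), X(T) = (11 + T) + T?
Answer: -454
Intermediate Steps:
X(T) = 11 + 2*T
O = 559 (O = -1 + 560 = 559)
X(47) - O = (11 + 2*47) - 1*559 = (11 + 94) - 559 = 105 - 559 = -454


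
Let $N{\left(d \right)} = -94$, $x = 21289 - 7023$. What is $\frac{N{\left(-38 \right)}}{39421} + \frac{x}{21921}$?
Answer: $\frac{560319412}{864147741} \approx 0.64841$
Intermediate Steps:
$x = 14266$
$\frac{N{\left(-38 \right)}}{39421} + \frac{x}{21921} = - \frac{94}{39421} + \frac{14266}{21921} = \frac{560319412}{864147741}$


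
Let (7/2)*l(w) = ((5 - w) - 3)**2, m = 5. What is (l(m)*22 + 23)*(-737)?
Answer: -410509/7 ≈ -58644.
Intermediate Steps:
l(w) = 2*(2 - w)**2/7 (l(w) = 2*((5 - w) - 3)**2/7 = 2*(2 - w)**2/7)
(l(m)*22 + 23)*(-737) = ((2*(-2 + 5)**2/7)*22 + 23)*(-737) = (((2/7)*3**2)*22 + 23)*(-737) = (((2/7)*9)*22 + 23)*(-737) = ((18/7)*22 + 23)*(-737) = (396/7 + 23)*(-737) = (557/7)*(-737) = -410509/7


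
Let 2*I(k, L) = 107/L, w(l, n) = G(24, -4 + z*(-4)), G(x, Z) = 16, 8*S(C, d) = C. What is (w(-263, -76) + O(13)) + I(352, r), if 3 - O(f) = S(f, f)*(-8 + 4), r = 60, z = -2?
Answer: 3167/120 ≈ 26.392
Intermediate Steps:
S(C, d) = C/8
O(f) = 3 + f/2 (O(f) = 3 - f/8*(-8 + 4) = 3 - f/8*(-4) = 3 - (-1)*f/2 = 3 + f/2)
w(l, n) = 16
I(k, L) = 107/(2*L) (I(k, L) = (107/L)/2 = 107/(2*L))
(w(-263, -76) + O(13)) + I(352, r) = (16 + (3 + (1/2)*13)) + (107/2)/60 = (16 + (3 + 13/2)) + (107/2)*(1/60) = (16 + 19/2) + 107/120 = 51/2 + 107/120 = 3167/120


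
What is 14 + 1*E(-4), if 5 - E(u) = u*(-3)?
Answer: 7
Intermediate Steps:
E(u) = 5 + 3*u (E(u) = 5 - u*(-3) = 5 - (-3)*u = 5 + 3*u)
14 + 1*E(-4) = 14 + 1*(5 + 3*(-4)) = 14 + 1*(5 - 12) = 14 + 1*(-7) = 14 - 7 = 7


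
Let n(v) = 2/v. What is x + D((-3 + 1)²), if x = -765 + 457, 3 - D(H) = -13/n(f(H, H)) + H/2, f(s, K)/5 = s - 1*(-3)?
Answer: -159/2 ≈ -79.500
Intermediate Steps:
f(s, K) = 15 + 5*s (f(s, K) = 5*(s - 1*(-3)) = 5*(s + 3) = 5*(3 + s) = 15 + 5*s)
D(H) = 201/2 + 32*H (D(H) = 3 - (-(195/2 + 65*H/2) + H/2) = 3 - (-13*(15/2 + 5*H/2) + H*(½)) = 3 - ((-195/2 - 65*H/2) + H/2) = 3 - (-195/2 - 32*H) = 3 + (195/2 + 32*H) = 201/2 + 32*H)
x = -308
x + D((-3 + 1)²) = -308 + (201/2 + 32*(-3 + 1)²) = -308 + (201/2 + 32*(-2)²) = -308 + (201/2 + 32*4) = -308 + (201/2 + 128) = -308 + 457/2 = -159/2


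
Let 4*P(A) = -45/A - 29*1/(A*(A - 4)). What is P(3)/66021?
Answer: -4/198063 ≈ -2.0196e-5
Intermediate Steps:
P(A) = -45/(4*A) - 29/(4*A*(-4 + A)) (P(A) = (-45/A - 29*1/(A*(A - 4)))/4 = (-45/A - 29*1/(A*(-4 + A)))/4 = (-45/A - 29/(A*(-4 + A)))/4 = -45/(4*A) - 29/(4*A*(-4 + A)))
P(3)/66021 = ((¼)*(151 - 45*3)/(3*(-4 + 3)))/66021 = ((¼)*(⅓)*(151 - 135)/(-1))*(1/66021) = ((¼)*(⅓)*(-1)*16)*(1/66021) = -4/3*1/66021 = -4/198063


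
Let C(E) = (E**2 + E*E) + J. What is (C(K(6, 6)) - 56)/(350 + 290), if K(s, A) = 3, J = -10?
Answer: -3/40 ≈ -0.075000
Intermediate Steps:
C(E) = -10 + 2*E**2 (C(E) = (E**2 + E*E) - 10 = (E**2 + E**2) - 10 = 2*E**2 - 10 = -10 + 2*E**2)
(C(K(6, 6)) - 56)/(350 + 290) = ((-10 + 2*3**2) - 56)/(350 + 290) = ((-10 + 2*9) - 56)/640 = ((-10 + 18) - 56)*(1/640) = (8 - 56)*(1/640) = -48*1/640 = -3/40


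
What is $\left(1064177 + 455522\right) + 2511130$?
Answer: $4030829$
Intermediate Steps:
$\left(1064177 + 455522\right) + 2511130 = 1519699 + 2511130 = 4030829$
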